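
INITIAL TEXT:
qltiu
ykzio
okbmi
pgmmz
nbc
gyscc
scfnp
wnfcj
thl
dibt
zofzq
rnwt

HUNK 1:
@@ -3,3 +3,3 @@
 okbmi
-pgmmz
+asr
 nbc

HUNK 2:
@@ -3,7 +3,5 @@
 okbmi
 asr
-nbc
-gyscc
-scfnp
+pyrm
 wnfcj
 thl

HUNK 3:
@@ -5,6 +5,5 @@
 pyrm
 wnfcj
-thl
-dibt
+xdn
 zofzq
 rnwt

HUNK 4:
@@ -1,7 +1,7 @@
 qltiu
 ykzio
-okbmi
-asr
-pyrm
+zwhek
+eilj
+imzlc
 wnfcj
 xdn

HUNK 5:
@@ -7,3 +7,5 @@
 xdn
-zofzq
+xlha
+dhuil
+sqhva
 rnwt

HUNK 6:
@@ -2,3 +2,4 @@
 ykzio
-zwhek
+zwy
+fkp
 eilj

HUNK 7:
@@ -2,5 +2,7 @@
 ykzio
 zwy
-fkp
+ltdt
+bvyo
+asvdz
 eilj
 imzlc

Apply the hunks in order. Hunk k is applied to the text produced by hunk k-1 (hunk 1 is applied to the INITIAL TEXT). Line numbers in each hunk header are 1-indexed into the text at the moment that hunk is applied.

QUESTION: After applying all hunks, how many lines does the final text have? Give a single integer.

Hunk 1: at line 3 remove [pgmmz] add [asr] -> 12 lines: qltiu ykzio okbmi asr nbc gyscc scfnp wnfcj thl dibt zofzq rnwt
Hunk 2: at line 3 remove [nbc,gyscc,scfnp] add [pyrm] -> 10 lines: qltiu ykzio okbmi asr pyrm wnfcj thl dibt zofzq rnwt
Hunk 3: at line 5 remove [thl,dibt] add [xdn] -> 9 lines: qltiu ykzio okbmi asr pyrm wnfcj xdn zofzq rnwt
Hunk 4: at line 1 remove [okbmi,asr,pyrm] add [zwhek,eilj,imzlc] -> 9 lines: qltiu ykzio zwhek eilj imzlc wnfcj xdn zofzq rnwt
Hunk 5: at line 7 remove [zofzq] add [xlha,dhuil,sqhva] -> 11 lines: qltiu ykzio zwhek eilj imzlc wnfcj xdn xlha dhuil sqhva rnwt
Hunk 6: at line 2 remove [zwhek] add [zwy,fkp] -> 12 lines: qltiu ykzio zwy fkp eilj imzlc wnfcj xdn xlha dhuil sqhva rnwt
Hunk 7: at line 2 remove [fkp] add [ltdt,bvyo,asvdz] -> 14 lines: qltiu ykzio zwy ltdt bvyo asvdz eilj imzlc wnfcj xdn xlha dhuil sqhva rnwt
Final line count: 14

Answer: 14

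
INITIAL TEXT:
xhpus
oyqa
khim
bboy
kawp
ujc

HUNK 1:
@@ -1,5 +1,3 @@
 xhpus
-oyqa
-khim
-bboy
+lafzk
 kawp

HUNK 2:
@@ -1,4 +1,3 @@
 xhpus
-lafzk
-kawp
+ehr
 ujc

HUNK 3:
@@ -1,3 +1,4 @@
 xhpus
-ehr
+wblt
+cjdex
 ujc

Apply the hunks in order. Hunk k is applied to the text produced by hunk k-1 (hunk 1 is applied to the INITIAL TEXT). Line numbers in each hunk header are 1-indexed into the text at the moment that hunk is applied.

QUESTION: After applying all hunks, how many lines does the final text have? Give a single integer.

Hunk 1: at line 1 remove [oyqa,khim,bboy] add [lafzk] -> 4 lines: xhpus lafzk kawp ujc
Hunk 2: at line 1 remove [lafzk,kawp] add [ehr] -> 3 lines: xhpus ehr ujc
Hunk 3: at line 1 remove [ehr] add [wblt,cjdex] -> 4 lines: xhpus wblt cjdex ujc
Final line count: 4

Answer: 4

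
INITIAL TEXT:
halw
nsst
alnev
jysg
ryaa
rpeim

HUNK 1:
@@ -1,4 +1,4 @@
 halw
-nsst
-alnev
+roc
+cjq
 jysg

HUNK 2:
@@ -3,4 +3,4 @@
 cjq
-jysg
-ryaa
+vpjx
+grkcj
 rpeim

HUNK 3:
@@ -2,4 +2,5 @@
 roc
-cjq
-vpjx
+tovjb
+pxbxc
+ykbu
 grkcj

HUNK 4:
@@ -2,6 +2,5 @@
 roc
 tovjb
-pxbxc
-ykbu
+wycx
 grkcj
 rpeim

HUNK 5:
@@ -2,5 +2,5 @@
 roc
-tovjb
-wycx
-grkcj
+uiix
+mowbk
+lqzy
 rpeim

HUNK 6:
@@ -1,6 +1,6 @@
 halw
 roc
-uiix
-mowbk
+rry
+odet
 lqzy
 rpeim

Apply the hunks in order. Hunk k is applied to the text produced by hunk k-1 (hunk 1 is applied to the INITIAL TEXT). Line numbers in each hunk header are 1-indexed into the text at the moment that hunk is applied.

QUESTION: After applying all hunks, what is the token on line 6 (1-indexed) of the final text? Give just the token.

Hunk 1: at line 1 remove [nsst,alnev] add [roc,cjq] -> 6 lines: halw roc cjq jysg ryaa rpeim
Hunk 2: at line 3 remove [jysg,ryaa] add [vpjx,grkcj] -> 6 lines: halw roc cjq vpjx grkcj rpeim
Hunk 3: at line 2 remove [cjq,vpjx] add [tovjb,pxbxc,ykbu] -> 7 lines: halw roc tovjb pxbxc ykbu grkcj rpeim
Hunk 4: at line 2 remove [pxbxc,ykbu] add [wycx] -> 6 lines: halw roc tovjb wycx grkcj rpeim
Hunk 5: at line 2 remove [tovjb,wycx,grkcj] add [uiix,mowbk,lqzy] -> 6 lines: halw roc uiix mowbk lqzy rpeim
Hunk 6: at line 1 remove [uiix,mowbk] add [rry,odet] -> 6 lines: halw roc rry odet lqzy rpeim
Final line 6: rpeim

Answer: rpeim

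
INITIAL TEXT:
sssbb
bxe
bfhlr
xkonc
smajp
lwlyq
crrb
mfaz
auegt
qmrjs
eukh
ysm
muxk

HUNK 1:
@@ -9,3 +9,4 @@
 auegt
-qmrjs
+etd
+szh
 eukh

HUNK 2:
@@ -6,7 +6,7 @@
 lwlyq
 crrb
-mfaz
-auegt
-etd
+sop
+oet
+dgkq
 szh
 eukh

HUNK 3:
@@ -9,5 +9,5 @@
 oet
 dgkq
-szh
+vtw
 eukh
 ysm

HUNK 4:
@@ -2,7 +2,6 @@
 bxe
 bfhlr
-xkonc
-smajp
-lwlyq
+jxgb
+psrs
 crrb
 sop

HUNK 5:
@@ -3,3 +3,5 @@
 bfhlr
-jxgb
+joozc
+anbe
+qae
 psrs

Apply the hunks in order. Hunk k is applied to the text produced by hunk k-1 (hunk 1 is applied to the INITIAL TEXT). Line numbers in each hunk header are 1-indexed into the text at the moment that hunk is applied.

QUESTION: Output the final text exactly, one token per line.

Answer: sssbb
bxe
bfhlr
joozc
anbe
qae
psrs
crrb
sop
oet
dgkq
vtw
eukh
ysm
muxk

Derivation:
Hunk 1: at line 9 remove [qmrjs] add [etd,szh] -> 14 lines: sssbb bxe bfhlr xkonc smajp lwlyq crrb mfaz auegt etd szh eukh ysm muxk
Hunk 2: at line 6 remove [mfaz,auegt,etd] add [sop,oet,dgkq] -> 14 lines: sssbb bxe bfhlr xkonc smajp lwlyq crrb sop oet dgkq szh eukh ysm muxk
Hunk 3: at line 9 remove [szh] add [vtw] -> 14 lines: sssbb bxe bfhlr xkonc smajp lwlyq crrb sop oet dgkq vtw eukh ysm muxk
Hunk 4: at line 2 remove [xkonc,smajp,lwlyq] add [jxgb,psrs] -> 13 lines: sssbb bxe bfhlr jxgb psrs crrb sop oet dgkq vtw eukh ysm muxk
Hunk 5: at line 3 remove [jxgb] add [joozc,anbe,qae] -> 15 lines: sssbb bxe bfhlr joozc anbe qae psrs crrb sop oet dgkq vtw eukh ysm muxk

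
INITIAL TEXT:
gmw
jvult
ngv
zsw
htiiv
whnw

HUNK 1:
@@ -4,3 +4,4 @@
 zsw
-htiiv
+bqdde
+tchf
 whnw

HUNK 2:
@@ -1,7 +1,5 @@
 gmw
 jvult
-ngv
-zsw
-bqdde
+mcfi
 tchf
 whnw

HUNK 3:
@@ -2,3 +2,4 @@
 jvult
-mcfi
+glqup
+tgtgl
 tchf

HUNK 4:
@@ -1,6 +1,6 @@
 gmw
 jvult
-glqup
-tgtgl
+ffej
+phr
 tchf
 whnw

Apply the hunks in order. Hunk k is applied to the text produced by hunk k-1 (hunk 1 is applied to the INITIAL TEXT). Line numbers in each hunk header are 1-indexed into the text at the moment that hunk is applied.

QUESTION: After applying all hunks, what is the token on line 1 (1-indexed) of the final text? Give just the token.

Answer: gmw

Derivation:
Hunk 1: at line 4 remove [htiiv] add [bqdde,tchf] -> 7 lines: gmw jvult ngv zsw bqdde tchf whnw
Hunk 2: at line 1 remove [ngv,zsw,bqdde] add [mcfi] -> 5 lines: gmw jvult mcfi tchf whnw
Hunk 3: at line 2 remove [mcfi] add [glqup,tgtgl] -> 6 lines: gmw jvult glqup tgtgl tchf whnw
Hunk 4: at line 1 remove [glqup,tgtgl] add [ffej,phr] -> 6 lines: gmw jvult ffej phr tchf whnw
Final line 1: gmw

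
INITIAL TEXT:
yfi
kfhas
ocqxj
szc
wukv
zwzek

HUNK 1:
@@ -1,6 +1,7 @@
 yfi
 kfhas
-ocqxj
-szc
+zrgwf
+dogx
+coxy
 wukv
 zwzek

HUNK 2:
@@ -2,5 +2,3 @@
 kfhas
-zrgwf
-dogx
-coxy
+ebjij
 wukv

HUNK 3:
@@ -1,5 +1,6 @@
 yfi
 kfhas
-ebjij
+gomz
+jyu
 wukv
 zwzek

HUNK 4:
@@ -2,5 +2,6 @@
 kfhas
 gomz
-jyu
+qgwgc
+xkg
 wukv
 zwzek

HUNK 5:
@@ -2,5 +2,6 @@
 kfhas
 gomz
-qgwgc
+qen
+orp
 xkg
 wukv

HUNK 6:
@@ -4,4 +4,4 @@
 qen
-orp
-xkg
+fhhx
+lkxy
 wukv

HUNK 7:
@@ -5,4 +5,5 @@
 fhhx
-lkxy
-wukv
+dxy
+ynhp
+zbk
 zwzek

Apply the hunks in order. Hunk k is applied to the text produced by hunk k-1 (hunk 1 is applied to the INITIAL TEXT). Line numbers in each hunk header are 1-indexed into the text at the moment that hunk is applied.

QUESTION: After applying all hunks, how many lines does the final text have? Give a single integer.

Hunk 1: at line 1 remove [ocqxj,szc] add [zrgwf,dogx,coxy] -> 7 lines: yfi kfhas zrgwf dogx coxy wukv zwzek
Hunk 2: at line 2 remove [zrgwf,dogx,coxy] add [ebjij] -> 5 lines: yfi kfhas ebjij wukv zwzek
Hunk 3: at line 1 remove [ebjij] add [gomz,jyu] -> 6 lines: yfi kfhas gomz jyu wukv zwzek
Hunk 4: at line 2 remove [jyu] add [qgwgc,xkg] -> 7 lines: yfi kfhas gomz qgwgc xkg wukv zwzek
Hunk 5: at line 2 remove [qgwgc] add [qen,orp] -> 8 lines: yfi kfhas gomz qen orp xkg wukv zwzek
Hunk 6: at line 4 remove [orp,xkg] add [fhhx,lkxy] -> 8 lines: yfi kfhas gomz qen fhhx lkxy wukv zwzek
Hunk 7: at line 5 remove [lkxy,wukv] add [dxy,ynhp,zbk] -> 9 lines: yfi kfhas gomz qen fhhx dxy ynhp zbk zwzek
Final line count: 9

Answer: 9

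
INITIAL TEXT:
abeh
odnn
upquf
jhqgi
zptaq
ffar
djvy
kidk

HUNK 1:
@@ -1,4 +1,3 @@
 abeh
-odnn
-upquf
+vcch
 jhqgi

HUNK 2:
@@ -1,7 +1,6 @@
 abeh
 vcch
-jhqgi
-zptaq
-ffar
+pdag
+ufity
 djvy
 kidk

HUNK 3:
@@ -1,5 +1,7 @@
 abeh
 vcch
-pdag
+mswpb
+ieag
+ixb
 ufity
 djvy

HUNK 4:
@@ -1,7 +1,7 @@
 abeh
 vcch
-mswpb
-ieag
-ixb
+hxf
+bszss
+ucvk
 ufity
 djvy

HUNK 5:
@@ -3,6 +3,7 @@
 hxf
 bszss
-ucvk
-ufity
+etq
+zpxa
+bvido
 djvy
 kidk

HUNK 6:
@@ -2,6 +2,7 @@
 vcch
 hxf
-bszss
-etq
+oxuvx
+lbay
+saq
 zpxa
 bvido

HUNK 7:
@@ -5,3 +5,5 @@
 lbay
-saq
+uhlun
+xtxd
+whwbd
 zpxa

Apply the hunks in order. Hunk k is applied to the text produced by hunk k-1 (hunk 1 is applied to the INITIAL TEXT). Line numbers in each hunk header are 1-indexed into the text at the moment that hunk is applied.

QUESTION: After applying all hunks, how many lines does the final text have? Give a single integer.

Answer: 12

Derivation:
Hunk 1: at line 1 remove [odnn,upquf] add [vcch] -> 7 lines: abeh vcch jhqgi zptaq ffar djvy kidk
Hunk 2: at line 1 remove [jhqgi,zptaq,ffar] add [pdag,ufity] -> 6 lines: abeh vcch pdag ufity djvy kidk
Hunk 3: at line 1 remove [pdag] add [mswpb,ieag,ixb] -> 8 lines: abeh vcch mswpb ieag ixb ufity djvy kidk
Hunk 4: at line 1 remove [mswpb,ieag,ixb] add [hxf,bszss,ucvk] -> 8 lines: abeh vcch hxf bszss ucvk ufity djvy kidk
Hunk 5: at line 3 remove [ucvk,ufity] add [etq,zpxa,bvido] -> 9 lines: abeh vcch hxf bszss etq zpxa bvido djvy kidk
Hunk 6: at line 2 remove [bszss,etq] add [oxuvx,lbay,saq] -> 10 lines: abeh vcch hxf oxuvx lbay saq zpxa bvido djvy kidk
Hunk 7: at line 5 remove [saq] add [uhlun,xtxd,whwbd] -> 12 lines: abeh vcch hxf oxuvx lbay uhlun xtxd whwbd zpxa bvido djvy kidk
Final line count: 12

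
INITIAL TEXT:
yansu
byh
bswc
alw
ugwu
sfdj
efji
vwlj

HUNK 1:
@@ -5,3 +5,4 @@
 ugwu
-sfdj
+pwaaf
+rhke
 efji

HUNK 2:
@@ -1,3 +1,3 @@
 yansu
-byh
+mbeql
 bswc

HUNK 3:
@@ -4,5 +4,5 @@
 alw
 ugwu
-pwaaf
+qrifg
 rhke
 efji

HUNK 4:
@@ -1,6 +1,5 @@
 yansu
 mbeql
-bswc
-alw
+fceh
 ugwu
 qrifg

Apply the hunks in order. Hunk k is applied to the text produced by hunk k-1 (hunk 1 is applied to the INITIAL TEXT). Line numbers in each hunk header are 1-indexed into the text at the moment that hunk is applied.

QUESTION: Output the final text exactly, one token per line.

Hunk 1: at line 5 remove [sfdj] add [pwaaf,rhke] -> 9 lines: yansu byh bswc alw ugwu pwaaf rhke efji vwlj
Hunk 2: at line 1 remove [byh] add [mbeql] -> 9 lines: yansu mbeql bswc alw ugwu pwaaf rhke efji vwlj
Hunk 3: at line 4 remove [pwaaf] add [qrifg] -> 9 lines: yansu mbeql bswc alw ugwu qrifg rhke efji vwlj
Hunk 4: at line 1 remove [bswc,alw] add [fceh] -> 8 lines: yansu mbeql fceh ugwu qrifg rhke efji vwlj

Answer: yansu
mbeql
fceh
ugwu
qrifg
rhke
efji
vwlj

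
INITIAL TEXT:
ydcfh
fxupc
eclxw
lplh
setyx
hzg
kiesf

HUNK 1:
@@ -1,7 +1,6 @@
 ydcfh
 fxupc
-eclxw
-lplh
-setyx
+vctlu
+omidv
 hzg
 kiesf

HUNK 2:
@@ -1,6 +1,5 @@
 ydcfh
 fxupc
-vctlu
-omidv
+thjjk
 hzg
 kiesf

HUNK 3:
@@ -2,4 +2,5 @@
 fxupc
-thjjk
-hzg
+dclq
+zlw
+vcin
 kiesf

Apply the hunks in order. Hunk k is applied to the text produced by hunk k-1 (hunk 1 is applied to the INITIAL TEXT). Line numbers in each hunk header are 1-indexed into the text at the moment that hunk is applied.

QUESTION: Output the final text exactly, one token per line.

Hunk 1: at line 1 remove [eclxw,lplh,setyx] add [vctlu,omidv] -> 6 lines: ydcfh fxupc vctlu omidv hzg kiesf
Hunk 2: at line 1 remove [vctlu,omidv] add [thjjk] -> 5 lines: ydcfh fxupc thjjk hzg kiesf
Hunk 3: at line 2 remove [thjjk,hzg] add [dclq,zlw,vcin] -> 6 lines: ydcfh fxupc dclq zlw vcin kiesf

Answer: ydcfh
fxupc
dclq
zlw
vcin
kiesf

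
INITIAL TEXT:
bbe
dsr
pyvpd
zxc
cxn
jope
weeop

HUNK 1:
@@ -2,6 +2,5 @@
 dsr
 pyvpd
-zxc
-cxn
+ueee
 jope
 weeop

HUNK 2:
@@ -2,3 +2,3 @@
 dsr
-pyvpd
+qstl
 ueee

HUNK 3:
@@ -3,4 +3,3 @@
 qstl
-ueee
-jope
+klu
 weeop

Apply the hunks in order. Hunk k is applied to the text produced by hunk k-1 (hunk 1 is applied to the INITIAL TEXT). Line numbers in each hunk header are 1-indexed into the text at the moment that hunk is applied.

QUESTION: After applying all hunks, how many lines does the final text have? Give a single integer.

Answer: 5

Derivation:
Hunk 1: at line 2 remove [zxc,cxn] add [ueee] -> 6 lines: bbe dsr pyvpd ueee jope weeop
Hunk 2: at line 2 remove [pyvpd] add [qstl] -> 6 lines: bbe dsr qstl ueee jope weeop
Hunk 3: at line 3 remove [ueee,jope] add [klu] -> 5 lines: bbe dsr qstl klu weeop
Final line count: 5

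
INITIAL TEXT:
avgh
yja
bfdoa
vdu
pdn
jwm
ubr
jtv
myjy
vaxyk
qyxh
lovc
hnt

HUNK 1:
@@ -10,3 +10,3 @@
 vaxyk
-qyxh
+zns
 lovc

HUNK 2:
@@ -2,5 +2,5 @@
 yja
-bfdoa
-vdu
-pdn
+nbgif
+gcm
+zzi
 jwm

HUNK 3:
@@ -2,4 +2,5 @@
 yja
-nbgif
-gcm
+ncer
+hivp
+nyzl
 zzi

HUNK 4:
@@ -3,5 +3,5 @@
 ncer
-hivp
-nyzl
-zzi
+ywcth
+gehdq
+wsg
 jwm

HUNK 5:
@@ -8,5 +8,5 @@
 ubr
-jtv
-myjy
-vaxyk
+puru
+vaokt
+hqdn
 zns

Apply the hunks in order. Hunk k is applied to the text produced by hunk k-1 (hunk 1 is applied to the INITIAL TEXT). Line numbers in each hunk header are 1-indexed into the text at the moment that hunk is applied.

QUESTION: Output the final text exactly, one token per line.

Answer: avgh
yja
ncer
ywcth
gehdq
wsg
jwm
ubr
puru
vaokt
hqdn
zns
lovc
hnt

Derivation:
Hunk 1: at line 10 remove [qyxh] add [zns] -> 13 lines: avgh yja bfdoa vdu pdn jwm ubr jtv myjy vaxyk zns lovc hnt
Hunk 2: at line 2 remove [bfdoa,vdu,pdn] add [nbgif,gcm,zzi] -> 13 lines: avgh yja nbgif gcm zzi jwm ubr jtv myjy vaxyk zns lovc hnt
Hunk 3: at line 2 remove [nbgif,gcm] add [ncer,hivp,nyzl] -> 14 lines: avgh yja ncer hivp nyzl zzi jwm ubr jtv myjy vaxyk zns lovc hnt
Hunk 4: at line 3 remove [hivp,nyzl,zzi] add [ywcth,gehdq,wsg] -> 14 lines: avgh yja ncer ywcth gehdq wsg jwm ubr jtv myjy vaxyk zns lovc hnt
Hunk 5: at line 8 remove [jtv,myjy,vaxyk] add [puru,vaokt,hqdn] -> 14 lines: avgh yja ncer ywcth gehdq wsg jwm ubr puru vaokt hqdn zns lovc hnt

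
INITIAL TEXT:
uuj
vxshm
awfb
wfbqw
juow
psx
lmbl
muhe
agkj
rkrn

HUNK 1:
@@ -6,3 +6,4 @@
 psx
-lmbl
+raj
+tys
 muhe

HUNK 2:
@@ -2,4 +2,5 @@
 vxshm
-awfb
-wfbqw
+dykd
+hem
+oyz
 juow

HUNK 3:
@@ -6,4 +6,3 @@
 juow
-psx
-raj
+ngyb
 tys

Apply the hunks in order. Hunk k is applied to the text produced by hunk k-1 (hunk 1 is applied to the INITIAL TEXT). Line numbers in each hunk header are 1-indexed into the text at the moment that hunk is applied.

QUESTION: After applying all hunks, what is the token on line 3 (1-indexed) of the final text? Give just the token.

Answer: dykd

Derivation:
Hunk 1: at line 6 remove [lmbl] add [raj,tys] -> 11 lines: uuj vxshm awfb wfbqw juow psx raj tys muhe agkj rkrn
Hunk 2: at line 2 remove [awfb,wfbqw] add [dykd,hem,oyz] -> 12 lines: uuj vxshm dykd hem oyz juow psx raj tys muhe agkj rkrn
Hunk 3: at line 6 remove [psx,raj] add [ngyb] -> 11 lines: uuj vxshm dykd hem oyz juow ngyb tys muhe agkj rkrn
Final line 3: dykd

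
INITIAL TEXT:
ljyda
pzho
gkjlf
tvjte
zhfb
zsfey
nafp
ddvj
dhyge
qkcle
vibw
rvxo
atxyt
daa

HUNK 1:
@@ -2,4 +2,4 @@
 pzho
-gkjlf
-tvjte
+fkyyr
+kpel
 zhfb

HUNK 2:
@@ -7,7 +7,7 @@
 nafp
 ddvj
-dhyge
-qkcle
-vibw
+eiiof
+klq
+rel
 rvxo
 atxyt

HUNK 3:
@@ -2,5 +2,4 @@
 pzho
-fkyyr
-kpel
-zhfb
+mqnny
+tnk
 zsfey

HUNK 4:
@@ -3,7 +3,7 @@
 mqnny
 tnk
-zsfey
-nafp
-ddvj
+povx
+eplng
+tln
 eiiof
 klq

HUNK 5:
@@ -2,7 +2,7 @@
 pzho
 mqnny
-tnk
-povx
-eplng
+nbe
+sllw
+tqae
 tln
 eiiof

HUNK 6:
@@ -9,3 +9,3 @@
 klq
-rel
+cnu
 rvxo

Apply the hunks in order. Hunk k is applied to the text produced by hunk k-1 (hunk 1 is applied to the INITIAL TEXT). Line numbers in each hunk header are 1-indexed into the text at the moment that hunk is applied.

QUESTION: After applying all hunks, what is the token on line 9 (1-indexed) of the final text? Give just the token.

Answer: klq

Derivation:
Hunk 1: at line 2 remove [gkjlf,tvjte] add [fkyyr,kpel] -> 14 lines: ljyda pzho fkyyr kpel zhfb zsfey nafp ddvj dhyge qkcle vibw rvxo atxyt daa
Hunk 2: at line 7 remove [dhyge,qkcle,vibw] add [eiiof,klq,rel] -> 14 lines: ljyda pzho fkyyr kpel zhfb zsfey nafp ddvj eiiof klq rel rvxo atxyt daa
Hunk 3: at line 2 remove [fkyyr,kpel,zhfb] add [mqnny,tnk] -> 13 lines: ljyda pzho mqnny tnk zsfey nafp ddvj eiiof klq rel rvxo atxyt daa
Hunk 4: at line 3 remove [zsfey,nafp,ddvj] add [povx,eplng,tln] -> 13 lines: ljyda pzho mqnny tnk povx eplng tln eiiof klq rel rvxo atxyt daa
Hunk 5: at line 2 remove [tnk,povx,eplng] add [nbe,sllw,tqae] -> 13 lines: ljyda pzho mqnny nbe sllw tqae tln eiiof klq rel rvxo atxyt daa
Hunk 6: at line 9 remove [rel] add [cnu] -> 13 lines: ljyda pzho mqnny nbe sllw tqae tln eiiof klq cnu rvxo atxyt daa
Final line 9: klq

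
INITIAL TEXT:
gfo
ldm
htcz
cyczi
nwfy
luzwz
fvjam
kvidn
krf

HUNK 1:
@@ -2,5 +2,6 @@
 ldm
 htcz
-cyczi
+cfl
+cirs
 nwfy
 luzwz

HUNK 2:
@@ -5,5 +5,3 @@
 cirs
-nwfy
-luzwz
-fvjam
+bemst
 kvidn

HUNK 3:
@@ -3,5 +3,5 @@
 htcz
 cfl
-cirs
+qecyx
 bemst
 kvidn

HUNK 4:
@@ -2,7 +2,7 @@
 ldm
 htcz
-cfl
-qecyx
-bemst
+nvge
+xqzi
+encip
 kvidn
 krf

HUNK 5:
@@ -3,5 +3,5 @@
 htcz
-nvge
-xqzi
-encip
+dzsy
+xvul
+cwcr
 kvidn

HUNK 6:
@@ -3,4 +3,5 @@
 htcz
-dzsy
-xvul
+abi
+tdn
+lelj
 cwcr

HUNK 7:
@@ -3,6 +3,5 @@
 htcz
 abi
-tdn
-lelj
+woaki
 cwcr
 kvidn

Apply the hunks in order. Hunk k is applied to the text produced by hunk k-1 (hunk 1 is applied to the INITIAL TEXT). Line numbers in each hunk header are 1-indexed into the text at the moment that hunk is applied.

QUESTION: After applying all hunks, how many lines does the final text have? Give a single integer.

Answer: 8

Derivation:
Hunk 1: at line 2 remove [cyczi] add [cfl,cirs] -> 10 lines: gfo ldm htcz cfl cirs nwfy luzwz fvjam kvidn krf
Hunk 2: at line 5 remove [nwfy,luzwz,fvjam] add [bemst] -> 8 lines: gfo ldm htcz cfl cirs bemst kvidn krf
Hunk 3: at line 3 remove [cirs] add [qecyx] -> 8 lines: gfo ldm htcz cfl qecyx bemst kvidn krf
Hunk 4: at line 2 remove [cfl,qecyx,bemst] add [nvge,xqzi,encip] -> 8 lines: gfo ldm htcz nvge xqzi encip kvidn krf
Hunk 5: at line 3 remove [nvge,xqzi,encip] add [dzsy,xvul,cwcr] -> 8 lines: gfo ldm htcz dzsy xvul cwcr kvidn krf
Hunk 6: at line 3 remove [dzsy,xvul] add [abi,tdn,lelj] -> 9 lines: gfo ldm htcz abi tdn lelj cwcr kvidn krf
Hunk 7: at line 3 remove [tdn,lelj] add [woaki] -> 8 lines: gfo ldm htcz abi woaki cwcr kvidn krf
Final line count: 8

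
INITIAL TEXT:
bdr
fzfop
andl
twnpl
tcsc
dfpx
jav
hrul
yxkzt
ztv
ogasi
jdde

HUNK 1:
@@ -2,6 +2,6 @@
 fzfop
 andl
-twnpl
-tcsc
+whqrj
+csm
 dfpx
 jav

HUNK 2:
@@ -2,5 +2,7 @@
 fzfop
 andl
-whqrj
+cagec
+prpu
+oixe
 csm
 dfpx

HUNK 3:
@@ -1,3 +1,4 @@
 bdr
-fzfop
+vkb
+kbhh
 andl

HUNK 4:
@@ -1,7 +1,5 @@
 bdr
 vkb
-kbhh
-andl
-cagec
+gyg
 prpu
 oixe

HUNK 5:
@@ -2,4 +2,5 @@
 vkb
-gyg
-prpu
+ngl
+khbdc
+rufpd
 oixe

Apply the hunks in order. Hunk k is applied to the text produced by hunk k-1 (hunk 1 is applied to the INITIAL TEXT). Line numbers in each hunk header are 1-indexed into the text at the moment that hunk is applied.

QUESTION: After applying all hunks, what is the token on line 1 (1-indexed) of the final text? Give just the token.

Hunk 1: at line 2 remove [twnpl,tcsc] add [whqrj,csm] -> 12 lines: bdr fzfop andl whqrj csm dfpx jav hrul yxkzt ztv ogasi jdde
Hunk 2: at line 2 remove [whqrj] add [cagec,prpu,oixe] -> 14 lines: bdr fzfop andl cagec prpu oixe csm dfpx jav hrul yxkzt ztv ogasi jdde
Hunk 3: at line 1 remove [fzfop] add [vkb,kbhh] -> 15 lines: bdr vkb kbhh andl cagec prpu oixe csm dfpx jav hrul yxkzt ztv ogasi jdde
Hunk 4: at line 1 remove [kbhh,andl,cagec] add [gyg] -> 13 lines: bdr vkb gyg prpu oixe csm dfpx jav hrul yxkzt ztv ogasi jdde
Hunk 5: at line 2 remove [gyg,prpu] add [ngl,khbdc,rufpd] -> 14 lines: bdr vkb ngl khbdc rufpd oixe csm dfpx jav hrul yxkzt ztv ogasi jdde
Final line 1: bdr

Answer: bdr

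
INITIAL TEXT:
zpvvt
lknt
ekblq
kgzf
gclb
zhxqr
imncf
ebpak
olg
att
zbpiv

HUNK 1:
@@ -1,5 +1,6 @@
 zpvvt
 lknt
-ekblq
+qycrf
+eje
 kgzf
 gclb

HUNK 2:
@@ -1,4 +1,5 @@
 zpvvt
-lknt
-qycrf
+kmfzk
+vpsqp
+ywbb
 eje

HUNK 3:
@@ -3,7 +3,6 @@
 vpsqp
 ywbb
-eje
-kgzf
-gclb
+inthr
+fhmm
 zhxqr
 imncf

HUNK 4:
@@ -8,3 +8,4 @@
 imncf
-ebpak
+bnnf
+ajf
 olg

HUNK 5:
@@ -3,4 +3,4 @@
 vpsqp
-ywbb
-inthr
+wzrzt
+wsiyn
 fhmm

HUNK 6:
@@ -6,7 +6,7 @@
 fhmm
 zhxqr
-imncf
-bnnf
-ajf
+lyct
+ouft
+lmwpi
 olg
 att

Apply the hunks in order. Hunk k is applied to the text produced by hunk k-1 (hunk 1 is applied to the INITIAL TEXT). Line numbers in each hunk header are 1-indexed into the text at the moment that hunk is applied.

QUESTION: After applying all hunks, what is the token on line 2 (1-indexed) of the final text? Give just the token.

Hunk 1: at line 1 remove [ekblq] add [qycrf,eje] -> 12 lines: zpvvt lknt qycrf eje kgzf gclb zhxqr imncf ebpak olg att zbpiv
Hunk 2: at line 1 remove [lknt,qycrf] add [kmfzk,vpsqp,ywbb] -> 13 lines: zpvvt kmfzk vpsqp ywbb eje kgzf gclb zhxqr imncf ebpak olg att zbpiv
Hunk 3: at line 3 remove [eje,kgzf,gclb] add [inthr,fhmm] -> 12 lines: zpvvt kmfzk vpsqp ywbb inthr fhmm zhxqr imncf ebpak olg att zbpiv
Hunk 4: at line 8 remove [ebpak] add [bnnf,ajf] -> 13 lines: zpvvt kmfzk vpsqp ywbb inthr fhmm zhxqr imncf bnnf ajf olg att zbpiv
Hunk 5: at line 3 remove [ywbb,inthr] add [wzrzt,wsiyn] -> 13 lines: zpvvt kmfzk vpsqp wzrzt wsiyn fhmm zhxqr imncf bnnf ajf olg att zbpiv
Hunk 6: at line 6 remove [imncf,bnnf,ajf] add [lyct,ouft,lmwpi] -> 13 lines: zpvvt kmfzk vpsqp wzrzt wsiyn fhmm zhxqr lyct ouft lmwpi olg att zbpiv
Final line 2: kmfzk

Answer: kmfzk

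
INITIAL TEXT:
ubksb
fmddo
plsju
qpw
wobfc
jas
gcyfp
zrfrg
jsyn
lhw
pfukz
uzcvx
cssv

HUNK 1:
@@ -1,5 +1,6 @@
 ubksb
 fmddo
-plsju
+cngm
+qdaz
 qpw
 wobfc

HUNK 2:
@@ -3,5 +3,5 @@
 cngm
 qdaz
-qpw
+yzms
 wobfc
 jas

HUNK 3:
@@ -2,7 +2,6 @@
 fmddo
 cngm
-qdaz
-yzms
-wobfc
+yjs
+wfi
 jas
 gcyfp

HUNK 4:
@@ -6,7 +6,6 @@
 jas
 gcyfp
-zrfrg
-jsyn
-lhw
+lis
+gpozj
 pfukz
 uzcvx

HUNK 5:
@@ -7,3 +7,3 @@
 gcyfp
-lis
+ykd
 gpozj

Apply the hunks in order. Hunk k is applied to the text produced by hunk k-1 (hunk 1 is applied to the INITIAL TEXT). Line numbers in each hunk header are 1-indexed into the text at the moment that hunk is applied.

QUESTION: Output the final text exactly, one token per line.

Answer: ubksb
fmddo
cngm
yjs
wfi
jas
gcyfp
ykd
gpozj
pfukz
uzcvx
cssv

Derivation:
Hunk 1: at line 1 remove [plsju] add [cngm,qdaz] -> 14 lines: ubksb fmddo cngm qdaz qpw wobfc jas gcyfp zrfrg jsyn lhw pfukz uzcvx cssv
Hunk 2: at line 3 remove [qpw] add [yzms] -> 14 lines: ubksb fmddo cngm qdaz yzms wobfc jas gcyfp zrfrg jsyn lhw pfukz uzcvx cssv
Hunk 3: at line 2 remove [qdaz,yzms,wobfc] add [yjs,wfi] -> 13 lines: ubksb fmddo cngm yjs wfi jas gcyfp zrfrg jsyn lhw pfukz uzcvx cssv
Hunk 4: at line 6 remove [zrfrg,jsyn,lhw] add [lis,gpozj] -> 12 lines: ubksb fmddo cngm yjs wfi jas gcyfp lis gpozj pfukz uzcvx cssv
Hunk 5: at line 7 remove [lis] add [ykd] -> 12 lines: ubksb fmddo cngm yjs wfi jas gcyfp ykd gpozj pfukz uzcvx cssv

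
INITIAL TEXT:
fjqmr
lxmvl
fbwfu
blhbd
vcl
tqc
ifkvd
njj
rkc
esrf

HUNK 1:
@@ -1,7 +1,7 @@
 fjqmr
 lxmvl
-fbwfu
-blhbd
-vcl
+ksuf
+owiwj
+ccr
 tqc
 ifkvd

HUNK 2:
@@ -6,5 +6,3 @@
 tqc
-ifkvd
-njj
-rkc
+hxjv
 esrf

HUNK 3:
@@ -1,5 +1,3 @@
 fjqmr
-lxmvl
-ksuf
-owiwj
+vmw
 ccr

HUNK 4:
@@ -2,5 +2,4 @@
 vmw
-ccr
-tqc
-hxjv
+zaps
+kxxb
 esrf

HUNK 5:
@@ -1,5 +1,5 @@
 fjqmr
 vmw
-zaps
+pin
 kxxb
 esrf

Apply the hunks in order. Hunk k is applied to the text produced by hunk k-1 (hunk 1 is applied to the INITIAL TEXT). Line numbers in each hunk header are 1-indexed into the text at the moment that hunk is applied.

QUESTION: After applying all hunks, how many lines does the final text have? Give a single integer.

Hunk 1: at line 1 remove [fbwfu,blhbd,vcl] add [ksuf,owiwj,ccr] -> 10 lines: fjqmr lxmvl ksuf owiwj ccr tqc ifkvd njj rkc esrf
Hunk 2: at line 6 remove [ifkvd,njj,rkc] add [hxjv] -> 8 lines: fjqmr lxmvl ksuf owiwj ccr tqc hxjv esrf
Hunk 3: at line 1 remove [lxmvl,ksuf,owiwj] add [vmw] -> 6 lines: fjqmr vmw ccr tqc hxjv esrf
Hunk 4: at line 2 remove [ccr,tqc,hxjv] add [zaps,kxxb] -> 5 lines: fjqmr vmw zaps kxxb esrf
Hunk 5: at line 1 remove [zaps] add [pin] -> 5 lines: fjqmr vmw pin kxxb esrf
Final line count: 5

Answer: 5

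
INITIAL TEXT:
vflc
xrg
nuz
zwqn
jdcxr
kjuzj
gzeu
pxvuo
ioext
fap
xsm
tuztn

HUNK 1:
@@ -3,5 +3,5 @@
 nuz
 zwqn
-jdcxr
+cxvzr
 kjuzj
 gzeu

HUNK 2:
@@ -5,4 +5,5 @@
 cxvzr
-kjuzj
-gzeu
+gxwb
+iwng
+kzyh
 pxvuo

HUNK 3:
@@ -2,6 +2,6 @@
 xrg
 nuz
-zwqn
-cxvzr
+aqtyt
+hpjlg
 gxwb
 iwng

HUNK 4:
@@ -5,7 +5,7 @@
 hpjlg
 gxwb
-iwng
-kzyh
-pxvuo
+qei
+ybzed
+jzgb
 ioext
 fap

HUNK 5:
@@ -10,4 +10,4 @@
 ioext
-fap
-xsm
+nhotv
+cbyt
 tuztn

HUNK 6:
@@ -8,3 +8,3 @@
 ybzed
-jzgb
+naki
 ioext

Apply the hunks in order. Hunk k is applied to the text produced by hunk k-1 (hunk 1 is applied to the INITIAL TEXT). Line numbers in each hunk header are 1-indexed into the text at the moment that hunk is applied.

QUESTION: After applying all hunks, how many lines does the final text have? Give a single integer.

Answer: 13

Derivation:
Hunk 1: at line 3 remove [jdcxr] add [cxvzr] -> 12 lines: vflc xrg nuz zwqn cxvzr kjuzj gzeu pxvuo ioext fap xsm tuztn
Hunk 2: at line 5 remove [kjuzj,gzeu] add [gxwb,iwng,kzyh] -> 13 lines: vflc xrg nuz zwqn cxvzr gxwb iwng kzyh pxvuo ioext fap xsm tuztn
Hunk 3: at line 2 remove [zwqn,cxvzr] add [aqtyt,hpjlg] -> 13 lines: vflc xrg nuz aqtyt hpjlg gxwb iwng kzyh pxvuo ioext fap xsm tuztn
Hunk 4: at line 5 remove [iwng,kzyh,pxvuo] add [qei,ybzed,jzgb] -> 13 lines: vflc xrg nuz aqtyt hpjlg gxwb qei ybzed jzgb ioext fap xsm tuztn
Hunk 5: at line 10 remove [fap,xsm] add [nhotv,cbyt] -> 13 lines: vflc xrg nuz aqtyt hpjlg gxwb qei ybzed jzgb ioext nhotv cbyt tuztn
Hunk 6: at line 8 remove [jzgb] add [naki] -> 13 lines: vflc xrg nuz aqtyt hpjlg gxwb qei ybzed naki ioext nhotv cbyt tuztn
Final line count: 13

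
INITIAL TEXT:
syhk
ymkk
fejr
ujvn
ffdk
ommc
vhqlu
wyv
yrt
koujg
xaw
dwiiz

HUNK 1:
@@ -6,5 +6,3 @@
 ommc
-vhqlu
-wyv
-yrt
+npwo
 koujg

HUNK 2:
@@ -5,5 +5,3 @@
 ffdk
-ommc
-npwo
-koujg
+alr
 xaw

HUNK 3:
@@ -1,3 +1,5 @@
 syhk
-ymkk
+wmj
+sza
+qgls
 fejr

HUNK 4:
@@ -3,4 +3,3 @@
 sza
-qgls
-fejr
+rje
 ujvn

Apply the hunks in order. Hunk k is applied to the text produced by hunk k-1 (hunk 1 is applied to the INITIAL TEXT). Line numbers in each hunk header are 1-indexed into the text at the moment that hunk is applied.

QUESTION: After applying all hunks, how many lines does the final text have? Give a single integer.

Answer: 9

Derivation:
Hunk 1: at line 6 remove [vhqlu,wyv,yrt] add [npwo] -> 10 lines: syhk ymkk fejr ujvn ffdk ommc npwo koujg xaw dwiiz
Hunk 2: at line 5 remove [ommc,npwo,koujg] add [alr] -> 8 lines: syhk ymkk fejr ujvn ffdk alr xaw dwiiz
Hunk 3: at line 1 remove [ymkk] add [wmj,sza,qgls] -> 10 lines: syhk wmj sza qgls fejr ujvn ffdk alr xaw dwiiz
Hunk 4: at line 3 remove [qgls,fejr] add [rje] -> 9 lines: syhk wmj sza rje ujvn ffdk alr xaw dwiiz
Final line count: 9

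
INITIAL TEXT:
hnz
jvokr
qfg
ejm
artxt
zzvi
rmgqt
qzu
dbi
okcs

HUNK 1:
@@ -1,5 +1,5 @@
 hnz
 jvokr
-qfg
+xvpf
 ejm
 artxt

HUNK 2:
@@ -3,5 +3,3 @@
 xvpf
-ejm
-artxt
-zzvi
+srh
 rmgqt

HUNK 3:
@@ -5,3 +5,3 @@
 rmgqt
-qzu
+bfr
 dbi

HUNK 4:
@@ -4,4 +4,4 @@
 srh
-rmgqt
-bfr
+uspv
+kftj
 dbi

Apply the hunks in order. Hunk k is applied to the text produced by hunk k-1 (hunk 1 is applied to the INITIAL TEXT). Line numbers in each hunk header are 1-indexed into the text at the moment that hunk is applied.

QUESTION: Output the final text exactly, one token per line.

Answer: hnz
jvokr
xvpf
srh
uspv
kftj
dbi
okcs

Derivation:
Hunk 1: at line 1 remove [qfg] add [xvpf] -> 10 lines: hnz jvokr xvpf ejm artxt zzvi rmgqt qzu dbi okcs
Hunk 2: at line 3 remove [ejm,artxt,zzvi] add [srh] -> 8 lines: hnz jvokr xvpf srh rmgqt qzu dbi okcs
Hunk 3: at line 5 remove [qzu] add [bfr] -> 8 lines: hnz jvokr xvpf srh rmgqt bfr dbi okcs
Hunk 4: at line 4 remove [rmgqt,bfr] add [uspv,kftj] -> 8 lines: hnz jvokr xvpf srh uspv kftj dbi okcs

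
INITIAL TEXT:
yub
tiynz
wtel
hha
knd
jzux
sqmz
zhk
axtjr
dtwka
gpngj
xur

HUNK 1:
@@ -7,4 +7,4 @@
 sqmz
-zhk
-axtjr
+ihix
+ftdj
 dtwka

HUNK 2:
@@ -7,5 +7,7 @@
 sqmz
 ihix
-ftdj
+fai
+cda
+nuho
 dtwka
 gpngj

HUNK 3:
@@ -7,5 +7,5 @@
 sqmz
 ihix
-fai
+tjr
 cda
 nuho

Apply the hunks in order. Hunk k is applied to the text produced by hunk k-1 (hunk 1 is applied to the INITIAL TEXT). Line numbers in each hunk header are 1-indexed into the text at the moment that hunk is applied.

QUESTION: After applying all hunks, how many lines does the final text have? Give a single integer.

Answer: 14

Derivation:
Hunk 1: at line 7 remove [zhk,axtjr] add [ihix,ftdj] -> 12 lines: yub tiynz wtel hha knd jzux sqmz ihix ftdj dtwka gpngj xur
Hunk 2: at line 7 remove [ftdj] add [fai,cda,nuho] -> 14 lines: yub tiynz wtel hha knd jzux sqmz ihix fai cda nuho dtwka gpngj xur
Hunk 3: at line 7 remove [fai] add [tjr] -> 14 lines: yub tiynz wtel hha knd jzux sqmz ihix tjr cda nuho dtwka gpngj xur
Final line count: 14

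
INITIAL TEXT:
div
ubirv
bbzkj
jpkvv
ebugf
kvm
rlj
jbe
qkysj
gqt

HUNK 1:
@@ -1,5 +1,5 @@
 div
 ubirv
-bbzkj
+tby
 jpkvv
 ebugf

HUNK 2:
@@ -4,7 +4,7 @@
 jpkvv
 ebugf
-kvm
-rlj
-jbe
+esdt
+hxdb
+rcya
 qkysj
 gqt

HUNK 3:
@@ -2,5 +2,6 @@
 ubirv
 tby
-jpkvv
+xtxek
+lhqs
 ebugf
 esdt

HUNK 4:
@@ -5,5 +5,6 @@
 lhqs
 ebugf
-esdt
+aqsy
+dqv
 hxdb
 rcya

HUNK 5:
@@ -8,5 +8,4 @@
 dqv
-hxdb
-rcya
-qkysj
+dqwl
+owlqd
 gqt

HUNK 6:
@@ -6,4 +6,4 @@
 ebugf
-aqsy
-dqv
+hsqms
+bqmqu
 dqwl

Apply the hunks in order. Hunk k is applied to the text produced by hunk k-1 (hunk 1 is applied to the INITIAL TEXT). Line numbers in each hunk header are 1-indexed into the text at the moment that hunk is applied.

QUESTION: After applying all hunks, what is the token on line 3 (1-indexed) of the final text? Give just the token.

Hunk 1: at line 1 remove [bbzkj] add [tby] -> 10 lines: div ubirv tby jpkvv ebugf kvm rlj jbe qkysj gqt
Hunk 2: at line 4 remove [kvm,rlj,jbe] add [esdt,hxdb,rcya] -> 10 lines: div ubirv tby jpkvv ebugf esdt hxdb rcya qkysj gqt
Hunk 3: at line 2 remove [jpkvv] add [xtxek,lhqs] -> 11 lines: div ubirv tby xtxek lhqs ebugf esdt hxdb rcya qkysj gqt
Hunk 4: at line 5 remove [esdt] add [aqsy,dqv] -> 12 lines: div ubirv tby xtxek lhqs ebugf aqsy dqv hxdb rcya qkysj gqt
Hunk 5: at line 8 remove [hxdb,rcya,qkysj] add [dqwl,owlqd] -> 11 lines: div ubirv tby xtxek lhqs ebugf aqsy dqv dqwl owlqd gqt
Hunk 6: at line 6 remove [aqsy,dqv] add [hsqms,bqmqu] -> 11 lines: div ubirv tby xtxek lhqs ebugf hsqms bqmqu dqwl owlqd gqt
Final line 3: tby

Answer: tby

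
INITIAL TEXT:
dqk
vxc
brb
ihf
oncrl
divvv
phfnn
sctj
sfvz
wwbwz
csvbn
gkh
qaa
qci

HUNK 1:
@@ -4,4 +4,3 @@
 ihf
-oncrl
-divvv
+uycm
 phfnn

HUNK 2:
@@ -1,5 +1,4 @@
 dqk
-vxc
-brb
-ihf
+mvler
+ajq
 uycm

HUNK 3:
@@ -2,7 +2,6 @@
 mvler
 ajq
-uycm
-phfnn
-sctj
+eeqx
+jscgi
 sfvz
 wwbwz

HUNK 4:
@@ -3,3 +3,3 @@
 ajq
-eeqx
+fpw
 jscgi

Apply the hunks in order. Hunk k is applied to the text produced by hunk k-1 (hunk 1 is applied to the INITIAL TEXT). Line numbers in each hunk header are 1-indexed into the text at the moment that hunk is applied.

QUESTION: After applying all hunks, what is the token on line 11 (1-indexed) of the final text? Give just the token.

Hunk 1: at line 4 remove [oncrl,divvv] add [uycm] -> 13 lines: dqk vxc brb ihf uycm phfnn sctj sfvz wwbwz csvbn gkh qaa qci
Hunk 2: at line 1 remove [vxc,brb,ihf] add [mvler,ajq] -> 12 lines: dqk mvler ajq uycm phfnn sctj sfvz wwbwz csvbn gkh qaa qci
Hunk 3: at line 2 remove [uycm,phfnn,sctj] add [eeqx,jscgi] -> 11 lines: dqk mvler ajq eeqx jscgi sfvz wwbwz csvbn gkh qaa qci
Hunk 4: at line 3 remove [eeqx] add [fpw] -> 11 lines: dqk mvler ajq fpw jscgi sfvz wwbwz csvbn gkh qaa qci
Final line 11: qci

Answer: qci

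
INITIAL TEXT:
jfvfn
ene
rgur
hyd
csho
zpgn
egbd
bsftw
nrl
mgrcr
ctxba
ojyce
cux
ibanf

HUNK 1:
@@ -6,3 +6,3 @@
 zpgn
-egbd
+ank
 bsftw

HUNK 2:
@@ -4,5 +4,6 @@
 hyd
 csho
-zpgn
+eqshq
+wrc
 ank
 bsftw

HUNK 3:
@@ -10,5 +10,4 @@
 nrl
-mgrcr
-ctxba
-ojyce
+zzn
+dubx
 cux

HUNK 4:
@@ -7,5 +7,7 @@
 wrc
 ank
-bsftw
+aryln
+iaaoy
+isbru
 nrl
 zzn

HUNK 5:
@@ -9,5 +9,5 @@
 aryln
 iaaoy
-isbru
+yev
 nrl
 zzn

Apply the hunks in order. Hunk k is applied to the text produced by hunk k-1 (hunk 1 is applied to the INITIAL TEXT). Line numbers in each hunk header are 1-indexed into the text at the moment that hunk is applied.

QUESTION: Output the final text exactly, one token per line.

Answer: jfvfn
ene
rgur
hyd
csho
eqshq
wrc
ank
aryln
iaaoy
yev
nrl
zzn
dubx
cux
ibanf

Derivation:
Hunk 1: at line 6 remove [egbd] add [ank] -> 14 lines: jfvfn ene rgur hyd csho zpgn ank bsftw nrl mgrcr ctxba ojyce cux ibanf
Hunk 2: at line 4 remove [zpgn] add [eqshq,wrc] -> 15 lines: jfvfn ene rgur hyd csho eqshq wrc ank bsftw nrl mgrcr ctxba ojyce cux ibanf
Hunk 3: at line 10 remove [mgrcr,ctxba,ojyce] add [zzn,dubx] -> 14 lines: jfvfn ene rgur hyd csho eqshq wrc ank bsftw nrl zzn dubx cux ibanf
Hunk 4: at line 7 remove [bsftw] add [aryln,iaaoy,isbru] -> 16 lines: jfvfn ene rgur hyd csho eqshq wrc ank aryln iaaoy isbru nrl zzn dubx cux ibanf
Hunk 5: at line 9 remove [isbru] add [yev] -> 16 lines: jfvfn ene rgur hyd csho eqshq wrc ank aryln iaaoy yev nrl zzn dubx cux ibanf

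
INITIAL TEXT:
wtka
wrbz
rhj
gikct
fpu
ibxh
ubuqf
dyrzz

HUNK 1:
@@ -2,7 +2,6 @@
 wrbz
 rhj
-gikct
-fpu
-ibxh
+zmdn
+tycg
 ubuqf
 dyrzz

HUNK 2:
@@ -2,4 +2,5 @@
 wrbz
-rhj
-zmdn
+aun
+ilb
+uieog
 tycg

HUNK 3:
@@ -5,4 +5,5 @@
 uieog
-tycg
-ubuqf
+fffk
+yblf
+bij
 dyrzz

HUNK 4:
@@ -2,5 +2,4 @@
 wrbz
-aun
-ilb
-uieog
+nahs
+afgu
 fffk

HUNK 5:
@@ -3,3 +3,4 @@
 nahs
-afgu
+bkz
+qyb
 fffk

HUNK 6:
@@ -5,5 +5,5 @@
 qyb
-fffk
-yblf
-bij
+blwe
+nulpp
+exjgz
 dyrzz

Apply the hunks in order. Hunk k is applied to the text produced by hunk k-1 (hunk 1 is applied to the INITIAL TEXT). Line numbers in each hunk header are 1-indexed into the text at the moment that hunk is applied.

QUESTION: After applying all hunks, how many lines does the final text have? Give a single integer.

Answer: 9

Derivation:
Hunk 1: at line 2 remove [gikct,fpu,ibxh] add [zmdn,tycg] -> 7 lines: wtka wrbz rhj zmdn tycg ubuqf dyrzz
Hunk 2: at line 2 remove [rhj,zmdn] add [aun,ilb,uieog] -> 8 lines: wtka wrbz aun ilb uieog tycg ubuqf dyrzz
Hunk 3: at line 5 remove [tycg,ubuqf] add [fffk,yblf,bij] -> 9 lines: wtka wrbz aun ilb uieog fffk yblf bij dyrzz
Hunk 4: at line 2 remove [aun,ilb,uieog] add [nahs,afgu] -> 8 lines: wtka wrbz nahs afgu fffk yblf bij dyrzz
Hunk 5: at line 3 remove [afgu] add [bkz,qyb] -> 9 lines: wtka wrbz nahs bkz qyb fffk yblf bij dyrzz
Hunk 6: at line 5 remove [fffk,yblf,bij] add [blwe,nulpp,exjgz] -> 9 lines: wtka wrbz nahs bkz qyb blwe nulpp exjgz dyrzz
Final line count: 9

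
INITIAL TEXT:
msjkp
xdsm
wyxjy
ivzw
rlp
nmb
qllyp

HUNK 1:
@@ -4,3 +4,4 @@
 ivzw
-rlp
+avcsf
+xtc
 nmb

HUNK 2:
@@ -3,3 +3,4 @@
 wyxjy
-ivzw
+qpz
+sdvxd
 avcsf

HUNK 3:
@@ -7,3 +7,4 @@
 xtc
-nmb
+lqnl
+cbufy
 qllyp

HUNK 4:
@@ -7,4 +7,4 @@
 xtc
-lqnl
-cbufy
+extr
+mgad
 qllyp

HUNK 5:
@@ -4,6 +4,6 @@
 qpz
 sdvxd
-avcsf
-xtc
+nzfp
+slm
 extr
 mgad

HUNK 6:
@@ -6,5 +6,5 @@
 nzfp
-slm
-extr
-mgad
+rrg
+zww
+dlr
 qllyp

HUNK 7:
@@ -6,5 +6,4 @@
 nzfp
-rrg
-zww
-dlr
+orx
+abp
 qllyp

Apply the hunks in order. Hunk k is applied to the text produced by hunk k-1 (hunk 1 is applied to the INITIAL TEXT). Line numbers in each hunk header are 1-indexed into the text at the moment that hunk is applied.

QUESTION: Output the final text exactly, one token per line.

Hunk 1: at line 4 remove [rlp] add [avcsf,xtc] -> 8 lines: msjkp xdsm wyxjy ivzw avcsf xtc nmb qllyp
Hunk 2: at line 3 remove [ivzw] add [qpz,sdvxd] -> 9 lines: msjkp xdsm wyxjy qpz sdvxd avcsf xtc nmb qllyp
Hunk 3: at line 7 remove [nmb] add [lqnl,cbufy] -> 10 lines: msjkp xdsm wyxjy qpz sdvxd avcsf xtc lqnl cbufy qllyp
Hunk 4: at line 7 remove [lqnl,cbufy] add [extr,mgad] -> 10 lines: msjkp xdsm wyxjy qpz sdvxd avcsf xtc extr mgad qllyp
Hunk 5: at line 4 remove [avcsf,xtc] add [nzfp,slm] -> 10 lines: msjkp xdsm wyxjy qpz sdvxd nzfp slm extr mgad qllyp
Hunk 6: at line 6 remove [slm,extr,mgad] add [rrg,zww,dlr] -> 10 lines: msjkp xdsm wyxjy qpz sdvxd nzfp rrg zww dlr qllyp
Hunk 7: at line 6 remove [rrg,zww,dlr] add [orx,abp] -> 9 lines: msjkp xdsm wyxjy qpz sdvxd nzfp orx abp qllyp

Answer: msjkp
xdsm
wyxjy
qpz
sdvxd
nzfp
orx
abp
qllyp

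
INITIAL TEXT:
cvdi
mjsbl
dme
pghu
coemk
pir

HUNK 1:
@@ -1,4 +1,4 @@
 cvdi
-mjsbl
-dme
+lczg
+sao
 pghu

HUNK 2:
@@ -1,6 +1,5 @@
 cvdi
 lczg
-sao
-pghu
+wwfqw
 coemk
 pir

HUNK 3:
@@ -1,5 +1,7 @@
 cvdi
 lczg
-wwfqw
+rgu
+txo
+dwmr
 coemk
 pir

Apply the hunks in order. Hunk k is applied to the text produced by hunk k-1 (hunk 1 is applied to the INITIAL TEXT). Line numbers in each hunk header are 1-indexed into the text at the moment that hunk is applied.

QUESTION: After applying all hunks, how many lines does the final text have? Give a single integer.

Answer: 7

Derivation:
Hunk 1: at line 1 remove [mjsbl,dme] add [lczg,sao] -> 6 lines: cvdi lczg sao pghu coemk pir
Hunk 2: at line 1 remove [sao,pghu] add [wwfqw] -> 5 lines: cvdi lczg wwfqw coemk pir
Hunk 3: at line 1 remove [wwfqw] add [rgu,txo,dwmr] -> 7 lines: cvdi lczg rgu txo dwmr coemk pir
Final line count: 7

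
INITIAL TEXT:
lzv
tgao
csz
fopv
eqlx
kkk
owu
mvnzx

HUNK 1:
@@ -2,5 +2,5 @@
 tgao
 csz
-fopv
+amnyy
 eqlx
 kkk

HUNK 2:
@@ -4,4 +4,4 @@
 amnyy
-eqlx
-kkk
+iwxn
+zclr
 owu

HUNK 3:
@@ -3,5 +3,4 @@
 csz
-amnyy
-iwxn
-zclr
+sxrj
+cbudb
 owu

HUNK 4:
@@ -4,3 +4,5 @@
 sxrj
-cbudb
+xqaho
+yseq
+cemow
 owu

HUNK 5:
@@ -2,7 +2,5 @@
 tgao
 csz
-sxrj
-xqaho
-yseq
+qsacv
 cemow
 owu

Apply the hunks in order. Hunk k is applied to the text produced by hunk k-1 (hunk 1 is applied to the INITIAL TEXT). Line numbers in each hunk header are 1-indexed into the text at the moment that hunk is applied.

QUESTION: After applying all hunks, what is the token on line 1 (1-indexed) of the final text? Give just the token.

Answer: lzv

Derivation:
Hunk 1: at line 2 remove [fopv] add [amnyy] -> 8 lines: lzv tgao csz amnyy eqlx kkk owu mvnzx
Hunk 2: at line 4 remove [eqlx,kkk] add [iwxn,zclr] -> 8 lines: lzv tgao csz amnyy iwxn zclr owu mvnzx
Hunk 3: at line 3 remove [amnyy,iwxn,zclr] add [sxrj,cbudb] -> 7 lines: lzv tgao csz sxrj cbudb owu mvnzx
Hunk 4: at line 4 remove [cbudb] add [xqaho,yseq,cemow] -> 9 lines: lzv tgao csz sxrj xqaho yseq cemow owu mvnzx
Hunk 5: at line 2 remove [sxrj,xqaho,yseq] add [qsacv] -> 7 lines: lzv tgao csz qsacv cemow owu mvnzx
Final line 1: lzv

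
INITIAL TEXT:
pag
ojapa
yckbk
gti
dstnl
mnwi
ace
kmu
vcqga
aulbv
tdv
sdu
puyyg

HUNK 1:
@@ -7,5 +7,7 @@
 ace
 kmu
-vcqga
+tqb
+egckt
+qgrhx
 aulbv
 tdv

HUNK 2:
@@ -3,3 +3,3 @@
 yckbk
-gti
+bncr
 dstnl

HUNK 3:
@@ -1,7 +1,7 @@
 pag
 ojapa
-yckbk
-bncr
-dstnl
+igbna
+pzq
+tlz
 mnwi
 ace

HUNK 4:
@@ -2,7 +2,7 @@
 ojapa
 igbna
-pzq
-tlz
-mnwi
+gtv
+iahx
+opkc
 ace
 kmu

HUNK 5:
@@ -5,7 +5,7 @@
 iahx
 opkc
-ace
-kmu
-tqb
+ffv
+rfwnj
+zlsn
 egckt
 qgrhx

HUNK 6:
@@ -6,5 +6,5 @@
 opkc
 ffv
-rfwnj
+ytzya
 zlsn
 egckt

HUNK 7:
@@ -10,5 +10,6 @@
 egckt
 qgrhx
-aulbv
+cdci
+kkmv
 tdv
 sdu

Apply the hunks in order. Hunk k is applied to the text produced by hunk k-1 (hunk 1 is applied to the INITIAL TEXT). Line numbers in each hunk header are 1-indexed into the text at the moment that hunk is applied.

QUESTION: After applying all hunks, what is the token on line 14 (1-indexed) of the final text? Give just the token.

Answer: tdv

Derivation:
Hunk 1: at line 7 remove [vcqga] add [tqb,egckt,qgrhx] -> 15 lines: pag ojapa yckbk gti dstnl mnwi ace kmu tqb egckt qgrhx aulbv tdv sdu puyyg
Hunk 2: at line 3 remove [gti] add [bncr] -> 15 lines: pag ojapa yckbk bncr dstnl mnwi ace kmu tqb egckt qgrhx aulbv tdv sdu puyyg
Hunk 3: at line 1 remove [yckbk,bncr,dstnl] add [igbna,pzq,tlz] -> 15 lines: pag ojapa igbna pzq tlz mnwi ace kmu tqb egckt qgrhx aulbv tdv sdu puyyg
Hunk 4: at line 2 remove [pzq,tlz,mnwi] add [gtv,iahx,opkc] -> 15 lines: pag ojapa igbna gtv iahx opkc ace kmu tqb egckt qgrhx aulbv tdv sdu puyyg
Hunk 5: at line 5 remove [ace,kmu,tqb] add [ffv,rfwnj,zlsn] -> 15 lines: pag ojapa igbna gtv iahx opkc ffv rfwnj zlsn egckt qgrhx aulbv tdv sdu puyyg
Hunk 6: at line 6 remove [rfwnj] add [ytzya] -> 15 lines: pag ojapa igbna gtv iahx opkc ffv ytzya zlsn egckt qgrhx aulbv tdv sdu puyyg
Hunk 7: at line 10 remove [aulbv] add [cdci,kkmv] -> 16 lines: pag ojapa igbna gtv iahx opkc ffv ytzya zlsn egckt qgrhx cdci kkmv tdv sdu puyyg
Final line 14: tdv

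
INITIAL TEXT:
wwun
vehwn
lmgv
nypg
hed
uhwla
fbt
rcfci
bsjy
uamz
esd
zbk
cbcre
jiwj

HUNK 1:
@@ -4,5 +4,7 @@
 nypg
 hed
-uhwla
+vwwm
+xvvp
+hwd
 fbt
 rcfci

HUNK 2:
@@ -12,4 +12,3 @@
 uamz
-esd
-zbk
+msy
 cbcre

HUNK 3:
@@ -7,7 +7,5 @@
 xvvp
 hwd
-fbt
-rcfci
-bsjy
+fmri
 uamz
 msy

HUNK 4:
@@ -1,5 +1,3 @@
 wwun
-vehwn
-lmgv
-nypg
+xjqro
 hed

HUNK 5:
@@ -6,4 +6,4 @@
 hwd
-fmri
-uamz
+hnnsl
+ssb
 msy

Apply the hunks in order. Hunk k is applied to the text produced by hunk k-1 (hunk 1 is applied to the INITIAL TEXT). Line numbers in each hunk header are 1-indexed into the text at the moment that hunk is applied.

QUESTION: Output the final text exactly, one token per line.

Answer: wwun
xjqro
hed
vwwm
xvvp
hwd
hnnsl
ssb
msy
cbcre
jiwj

Derivation:
Hunk 1: at line 4 remove [uhwla] add [vwwm,xvvp,hwd] -> 16 lines: wwun vehwn lmgv nypg hed vwwm xvvp hwd fbt rcfci bsjy uamz esd zbk cbcre jiwj
Hunk 2: at line 12 remove [esd,zbk] add [msy] -> 15 lines: wwun vehwn lmgv nypg hed vwwm xvvp hwd fbt rcfci bsjy uamz msy cbcre jiwj
Hunk 3: at line 7 remove [fbt,rcfci,bsjy] add [fmri] -> 13 lines: wwun vehwn lmgv nypg hed vwwm xvvp hwd fmri uamz msy cbcre jiwj
Hunk 4: at line 1 remove [vehwn,lmgv,nypg] add [xjqro] -> 11 lines: wwun xjqro hed vwwm xvvp hwd fmri uamz msy cbcre jiwj
Hunk 5: at line 6 remove [fmri,uamz] add [hnnsl,ssb] -> 11 lines: wwun xjqro hed vwwm xvvp hwd hnnsl ssb msy cbcre jiwj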